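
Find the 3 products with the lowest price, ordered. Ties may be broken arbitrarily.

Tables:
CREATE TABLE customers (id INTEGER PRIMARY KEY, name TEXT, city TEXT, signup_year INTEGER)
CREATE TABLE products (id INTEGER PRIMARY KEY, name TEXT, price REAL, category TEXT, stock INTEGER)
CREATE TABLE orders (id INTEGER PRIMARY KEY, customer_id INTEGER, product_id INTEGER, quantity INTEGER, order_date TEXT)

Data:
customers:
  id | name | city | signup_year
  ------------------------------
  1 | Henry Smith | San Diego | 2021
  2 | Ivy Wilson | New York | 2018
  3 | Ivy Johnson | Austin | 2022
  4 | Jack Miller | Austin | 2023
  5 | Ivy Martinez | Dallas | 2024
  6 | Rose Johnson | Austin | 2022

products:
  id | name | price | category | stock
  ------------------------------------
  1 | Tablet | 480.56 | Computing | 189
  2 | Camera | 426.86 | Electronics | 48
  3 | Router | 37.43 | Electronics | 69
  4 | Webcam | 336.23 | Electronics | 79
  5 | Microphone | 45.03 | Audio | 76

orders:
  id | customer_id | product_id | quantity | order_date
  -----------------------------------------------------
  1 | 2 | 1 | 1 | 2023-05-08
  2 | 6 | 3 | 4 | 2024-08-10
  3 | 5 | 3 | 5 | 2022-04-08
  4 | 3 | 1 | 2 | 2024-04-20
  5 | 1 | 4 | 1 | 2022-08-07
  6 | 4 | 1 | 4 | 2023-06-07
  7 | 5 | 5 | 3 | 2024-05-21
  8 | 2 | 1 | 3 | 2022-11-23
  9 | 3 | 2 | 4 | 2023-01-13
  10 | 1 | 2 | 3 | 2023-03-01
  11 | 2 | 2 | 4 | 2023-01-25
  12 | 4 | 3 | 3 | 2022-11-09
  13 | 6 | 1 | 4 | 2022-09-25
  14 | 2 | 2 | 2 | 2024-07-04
SELECT name, price FROM products ORDER BY price ASC LIMIT 3

Execution result:
name | price
Router | 37.43
Microphone | 45.03
Webcam | 336.23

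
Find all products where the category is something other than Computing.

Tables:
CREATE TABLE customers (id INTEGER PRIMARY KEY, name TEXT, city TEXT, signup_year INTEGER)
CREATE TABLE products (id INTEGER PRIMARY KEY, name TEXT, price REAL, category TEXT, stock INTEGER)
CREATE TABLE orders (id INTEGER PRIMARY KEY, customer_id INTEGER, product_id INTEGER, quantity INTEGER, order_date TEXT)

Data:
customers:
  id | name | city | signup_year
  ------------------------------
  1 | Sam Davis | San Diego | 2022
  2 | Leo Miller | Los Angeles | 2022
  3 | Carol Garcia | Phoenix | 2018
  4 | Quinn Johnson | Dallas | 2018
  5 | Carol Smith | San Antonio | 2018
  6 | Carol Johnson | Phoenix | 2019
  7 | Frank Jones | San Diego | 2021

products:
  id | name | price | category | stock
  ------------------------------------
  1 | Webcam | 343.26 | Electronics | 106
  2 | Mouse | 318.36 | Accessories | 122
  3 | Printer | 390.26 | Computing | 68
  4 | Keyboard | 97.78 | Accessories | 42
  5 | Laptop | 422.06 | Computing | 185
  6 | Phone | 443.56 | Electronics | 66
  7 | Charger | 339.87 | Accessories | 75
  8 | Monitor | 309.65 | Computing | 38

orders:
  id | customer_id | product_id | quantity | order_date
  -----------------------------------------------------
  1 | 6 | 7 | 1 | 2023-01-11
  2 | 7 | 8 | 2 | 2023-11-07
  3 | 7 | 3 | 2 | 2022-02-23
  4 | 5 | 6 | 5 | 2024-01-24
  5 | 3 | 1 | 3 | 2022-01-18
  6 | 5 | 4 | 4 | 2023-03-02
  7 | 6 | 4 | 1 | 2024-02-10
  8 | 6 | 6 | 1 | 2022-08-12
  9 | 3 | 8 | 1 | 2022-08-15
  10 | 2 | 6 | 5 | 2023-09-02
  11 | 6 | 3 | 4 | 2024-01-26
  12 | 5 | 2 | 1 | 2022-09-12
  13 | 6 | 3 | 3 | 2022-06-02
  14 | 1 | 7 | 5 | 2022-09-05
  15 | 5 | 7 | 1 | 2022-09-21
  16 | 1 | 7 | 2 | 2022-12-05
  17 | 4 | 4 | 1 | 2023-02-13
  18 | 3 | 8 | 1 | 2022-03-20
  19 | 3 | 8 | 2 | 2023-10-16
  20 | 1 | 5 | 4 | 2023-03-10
SELECT name, category FROM products WHERE category <> 'Computing'

Execution result:
name | category
Webcam | Electronics
Mouse | Accessories
Keyboard | Accessories
Phone | Electronics
Charger | Accessories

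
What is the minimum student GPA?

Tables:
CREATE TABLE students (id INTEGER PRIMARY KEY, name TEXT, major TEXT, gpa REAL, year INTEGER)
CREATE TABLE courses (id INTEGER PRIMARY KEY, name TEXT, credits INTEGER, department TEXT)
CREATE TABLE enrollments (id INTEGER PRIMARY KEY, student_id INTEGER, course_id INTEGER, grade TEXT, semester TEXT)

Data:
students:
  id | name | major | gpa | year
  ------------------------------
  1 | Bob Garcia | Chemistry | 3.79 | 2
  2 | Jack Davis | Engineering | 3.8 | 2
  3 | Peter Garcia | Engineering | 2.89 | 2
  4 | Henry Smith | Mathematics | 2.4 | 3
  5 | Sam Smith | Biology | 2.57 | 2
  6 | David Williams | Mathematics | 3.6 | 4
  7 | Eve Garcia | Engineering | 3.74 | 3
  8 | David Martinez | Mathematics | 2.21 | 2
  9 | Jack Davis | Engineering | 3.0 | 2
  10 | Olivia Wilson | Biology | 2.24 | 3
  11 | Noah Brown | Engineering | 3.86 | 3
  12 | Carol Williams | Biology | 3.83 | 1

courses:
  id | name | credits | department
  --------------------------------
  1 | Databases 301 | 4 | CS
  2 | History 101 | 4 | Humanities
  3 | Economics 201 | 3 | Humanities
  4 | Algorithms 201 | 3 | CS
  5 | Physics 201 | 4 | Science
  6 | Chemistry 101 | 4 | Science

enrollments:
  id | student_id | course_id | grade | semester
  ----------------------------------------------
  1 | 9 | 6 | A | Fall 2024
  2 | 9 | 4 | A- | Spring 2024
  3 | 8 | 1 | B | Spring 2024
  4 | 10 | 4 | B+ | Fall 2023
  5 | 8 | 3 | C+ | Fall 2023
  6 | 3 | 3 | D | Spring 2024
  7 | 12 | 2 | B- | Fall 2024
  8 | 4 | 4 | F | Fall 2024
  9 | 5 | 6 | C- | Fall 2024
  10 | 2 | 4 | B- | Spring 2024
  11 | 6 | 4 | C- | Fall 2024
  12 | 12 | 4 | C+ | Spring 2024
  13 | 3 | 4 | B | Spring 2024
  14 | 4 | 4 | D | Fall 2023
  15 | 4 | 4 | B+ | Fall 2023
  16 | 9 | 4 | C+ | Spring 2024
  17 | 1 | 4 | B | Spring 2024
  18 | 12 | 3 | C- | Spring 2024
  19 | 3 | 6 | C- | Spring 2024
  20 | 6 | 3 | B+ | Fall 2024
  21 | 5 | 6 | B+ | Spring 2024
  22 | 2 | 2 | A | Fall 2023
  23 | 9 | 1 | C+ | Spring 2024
SELECT MIN(gpa) FROM students

Execution result:
2.21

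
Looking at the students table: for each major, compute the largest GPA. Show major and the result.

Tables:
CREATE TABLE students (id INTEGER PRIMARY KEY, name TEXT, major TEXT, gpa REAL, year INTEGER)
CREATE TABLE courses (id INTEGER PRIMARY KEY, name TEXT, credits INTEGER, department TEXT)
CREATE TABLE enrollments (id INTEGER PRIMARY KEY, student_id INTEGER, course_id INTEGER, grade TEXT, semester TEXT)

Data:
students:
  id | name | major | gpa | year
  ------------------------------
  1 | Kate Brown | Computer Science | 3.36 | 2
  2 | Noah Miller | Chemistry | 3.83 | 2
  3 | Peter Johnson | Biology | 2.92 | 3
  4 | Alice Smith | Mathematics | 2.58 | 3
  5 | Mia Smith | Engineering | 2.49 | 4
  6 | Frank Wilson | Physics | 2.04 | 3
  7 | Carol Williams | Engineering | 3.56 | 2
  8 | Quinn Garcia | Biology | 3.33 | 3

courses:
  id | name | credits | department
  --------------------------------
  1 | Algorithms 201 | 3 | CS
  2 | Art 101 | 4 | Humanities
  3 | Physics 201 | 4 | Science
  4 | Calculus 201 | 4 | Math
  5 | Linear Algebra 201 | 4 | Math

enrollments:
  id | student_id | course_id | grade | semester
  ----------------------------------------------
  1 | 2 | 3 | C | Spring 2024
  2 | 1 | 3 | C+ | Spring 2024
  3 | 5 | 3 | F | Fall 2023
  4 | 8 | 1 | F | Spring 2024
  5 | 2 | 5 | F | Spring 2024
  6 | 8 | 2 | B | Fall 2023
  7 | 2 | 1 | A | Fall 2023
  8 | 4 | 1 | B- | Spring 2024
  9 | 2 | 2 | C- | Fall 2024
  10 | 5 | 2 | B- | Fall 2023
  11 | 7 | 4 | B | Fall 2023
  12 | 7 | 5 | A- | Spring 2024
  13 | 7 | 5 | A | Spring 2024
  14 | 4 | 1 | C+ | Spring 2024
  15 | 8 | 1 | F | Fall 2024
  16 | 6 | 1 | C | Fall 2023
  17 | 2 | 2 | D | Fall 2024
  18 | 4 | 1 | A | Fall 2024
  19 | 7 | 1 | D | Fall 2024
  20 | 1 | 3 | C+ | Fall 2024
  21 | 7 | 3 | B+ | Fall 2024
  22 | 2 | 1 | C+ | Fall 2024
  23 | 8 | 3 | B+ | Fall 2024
SELECT major, MAX(gpa) AS max_gpa FROM students GROUP BY major

Execution result:
major | max_gpa
Biology | 3.33
Chemistry | 3.83
Computer Science | 3.36
Engineering | 3.56
Mathematics | 2.58
Physics | 2.04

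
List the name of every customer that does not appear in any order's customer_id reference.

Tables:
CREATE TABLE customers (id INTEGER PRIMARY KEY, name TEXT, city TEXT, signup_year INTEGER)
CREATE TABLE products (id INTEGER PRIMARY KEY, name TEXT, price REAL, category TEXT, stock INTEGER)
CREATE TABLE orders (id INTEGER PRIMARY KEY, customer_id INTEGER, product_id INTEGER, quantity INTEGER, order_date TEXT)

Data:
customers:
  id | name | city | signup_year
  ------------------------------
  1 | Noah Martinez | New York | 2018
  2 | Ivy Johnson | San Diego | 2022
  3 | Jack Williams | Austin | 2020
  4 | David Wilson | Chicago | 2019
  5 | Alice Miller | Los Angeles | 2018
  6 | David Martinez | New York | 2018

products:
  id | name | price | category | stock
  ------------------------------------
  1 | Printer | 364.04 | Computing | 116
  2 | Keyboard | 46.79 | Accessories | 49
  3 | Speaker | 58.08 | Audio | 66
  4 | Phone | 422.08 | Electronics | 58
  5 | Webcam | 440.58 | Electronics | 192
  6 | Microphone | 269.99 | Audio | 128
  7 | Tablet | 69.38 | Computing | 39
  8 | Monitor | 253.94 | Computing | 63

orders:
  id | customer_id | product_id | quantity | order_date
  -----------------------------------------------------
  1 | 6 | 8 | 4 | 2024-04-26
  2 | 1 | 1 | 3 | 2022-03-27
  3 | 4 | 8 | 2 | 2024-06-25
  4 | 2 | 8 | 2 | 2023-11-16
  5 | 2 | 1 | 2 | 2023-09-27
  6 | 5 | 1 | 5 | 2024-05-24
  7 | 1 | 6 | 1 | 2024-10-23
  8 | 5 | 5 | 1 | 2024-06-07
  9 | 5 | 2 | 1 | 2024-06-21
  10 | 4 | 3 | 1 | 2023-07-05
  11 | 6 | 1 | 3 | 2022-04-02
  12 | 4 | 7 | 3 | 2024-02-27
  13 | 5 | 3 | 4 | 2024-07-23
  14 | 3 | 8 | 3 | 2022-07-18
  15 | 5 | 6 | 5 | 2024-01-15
SELECT p.name FROM customers p LEFT JOIN orders c ON c.customer_id = p.id WHERE c.id IS NULL

Execution result:
(no rows)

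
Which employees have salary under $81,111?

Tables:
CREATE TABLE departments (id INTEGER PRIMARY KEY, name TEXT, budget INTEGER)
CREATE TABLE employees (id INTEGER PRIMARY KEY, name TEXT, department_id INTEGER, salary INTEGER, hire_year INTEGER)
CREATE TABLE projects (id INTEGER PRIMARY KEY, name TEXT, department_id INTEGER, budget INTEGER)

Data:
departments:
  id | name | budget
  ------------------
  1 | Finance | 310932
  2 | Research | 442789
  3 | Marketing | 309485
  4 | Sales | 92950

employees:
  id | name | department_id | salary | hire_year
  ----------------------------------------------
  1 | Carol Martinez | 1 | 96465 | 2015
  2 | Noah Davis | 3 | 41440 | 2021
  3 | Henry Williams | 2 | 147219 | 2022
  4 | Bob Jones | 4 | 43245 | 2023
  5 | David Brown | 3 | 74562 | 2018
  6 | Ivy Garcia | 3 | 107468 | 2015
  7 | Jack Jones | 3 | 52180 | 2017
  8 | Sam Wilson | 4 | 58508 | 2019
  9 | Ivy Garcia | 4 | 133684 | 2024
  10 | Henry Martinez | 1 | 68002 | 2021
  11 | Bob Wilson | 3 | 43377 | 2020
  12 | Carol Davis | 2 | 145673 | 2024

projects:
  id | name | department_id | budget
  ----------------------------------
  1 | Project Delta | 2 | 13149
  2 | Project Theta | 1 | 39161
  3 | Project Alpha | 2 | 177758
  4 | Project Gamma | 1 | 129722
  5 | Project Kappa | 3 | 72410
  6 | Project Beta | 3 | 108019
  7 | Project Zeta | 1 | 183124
SELECT name, salary FROM employees WHERE salary < 81111

Execution result:
name | salary
Noah Davis | 41440
Bob Jones | 43245
David Brown | 74562
Jack Jones | 52180
Sam Wilson | 58508
Henry Martinez | 68002
Bob Wilson | 43377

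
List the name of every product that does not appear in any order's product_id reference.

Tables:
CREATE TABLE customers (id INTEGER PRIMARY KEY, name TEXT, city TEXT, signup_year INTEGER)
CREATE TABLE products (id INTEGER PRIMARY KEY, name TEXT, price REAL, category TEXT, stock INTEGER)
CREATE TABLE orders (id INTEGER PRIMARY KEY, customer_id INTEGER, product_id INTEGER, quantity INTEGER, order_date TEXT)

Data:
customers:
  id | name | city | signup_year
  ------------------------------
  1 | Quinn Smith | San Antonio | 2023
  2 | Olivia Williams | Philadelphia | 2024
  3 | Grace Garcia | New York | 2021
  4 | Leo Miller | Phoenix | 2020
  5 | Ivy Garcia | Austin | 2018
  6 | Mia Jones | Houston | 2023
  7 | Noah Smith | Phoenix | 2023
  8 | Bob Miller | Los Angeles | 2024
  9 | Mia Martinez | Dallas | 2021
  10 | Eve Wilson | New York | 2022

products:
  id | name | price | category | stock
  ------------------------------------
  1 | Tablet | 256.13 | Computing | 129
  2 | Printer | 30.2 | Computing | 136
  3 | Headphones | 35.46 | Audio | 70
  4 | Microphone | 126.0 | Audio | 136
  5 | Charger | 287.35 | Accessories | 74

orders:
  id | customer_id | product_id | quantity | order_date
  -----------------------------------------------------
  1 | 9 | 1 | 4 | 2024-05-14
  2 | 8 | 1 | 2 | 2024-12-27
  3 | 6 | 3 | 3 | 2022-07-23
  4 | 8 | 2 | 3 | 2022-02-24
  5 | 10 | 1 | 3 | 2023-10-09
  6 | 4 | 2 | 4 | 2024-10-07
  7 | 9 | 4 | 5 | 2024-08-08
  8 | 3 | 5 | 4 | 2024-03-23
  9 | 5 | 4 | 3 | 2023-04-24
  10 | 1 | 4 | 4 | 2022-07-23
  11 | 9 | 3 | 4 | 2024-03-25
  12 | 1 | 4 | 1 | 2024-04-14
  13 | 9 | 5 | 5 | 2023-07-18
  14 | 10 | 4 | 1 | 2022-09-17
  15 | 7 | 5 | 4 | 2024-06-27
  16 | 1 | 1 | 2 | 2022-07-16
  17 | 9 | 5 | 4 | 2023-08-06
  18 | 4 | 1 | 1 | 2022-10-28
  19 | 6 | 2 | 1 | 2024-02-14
SELECT p.name FROM products p LEFT JOIN orders c ON c.product_id = p.id WHERE c.id IS NULL

Execution result:
(no rows)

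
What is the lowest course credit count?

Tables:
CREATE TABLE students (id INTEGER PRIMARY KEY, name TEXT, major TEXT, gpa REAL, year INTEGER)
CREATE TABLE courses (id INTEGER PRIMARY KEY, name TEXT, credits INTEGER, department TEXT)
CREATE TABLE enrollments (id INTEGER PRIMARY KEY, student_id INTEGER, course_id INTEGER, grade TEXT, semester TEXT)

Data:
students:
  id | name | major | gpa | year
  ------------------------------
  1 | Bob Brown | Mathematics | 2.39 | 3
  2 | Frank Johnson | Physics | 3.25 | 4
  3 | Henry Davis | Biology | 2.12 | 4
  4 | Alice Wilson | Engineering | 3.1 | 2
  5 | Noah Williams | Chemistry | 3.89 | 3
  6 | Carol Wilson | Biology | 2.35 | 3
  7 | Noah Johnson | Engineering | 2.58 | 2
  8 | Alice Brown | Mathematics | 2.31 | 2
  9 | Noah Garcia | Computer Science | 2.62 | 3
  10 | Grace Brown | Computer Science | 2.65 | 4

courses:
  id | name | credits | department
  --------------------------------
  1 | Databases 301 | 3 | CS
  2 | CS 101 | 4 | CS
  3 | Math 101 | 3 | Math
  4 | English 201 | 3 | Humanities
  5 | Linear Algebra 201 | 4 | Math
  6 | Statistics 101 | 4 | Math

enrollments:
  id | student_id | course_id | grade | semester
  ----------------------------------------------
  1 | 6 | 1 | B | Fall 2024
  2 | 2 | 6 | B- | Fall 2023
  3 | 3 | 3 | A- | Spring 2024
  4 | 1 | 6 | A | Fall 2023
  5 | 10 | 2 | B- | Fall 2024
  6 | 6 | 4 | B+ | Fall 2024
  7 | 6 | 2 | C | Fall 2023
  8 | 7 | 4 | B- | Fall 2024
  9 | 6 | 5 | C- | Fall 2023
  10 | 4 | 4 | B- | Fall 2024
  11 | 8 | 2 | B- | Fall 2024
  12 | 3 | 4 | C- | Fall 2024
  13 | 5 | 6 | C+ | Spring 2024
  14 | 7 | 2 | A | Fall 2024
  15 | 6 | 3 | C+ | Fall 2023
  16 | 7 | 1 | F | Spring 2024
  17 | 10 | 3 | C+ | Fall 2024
SELECT MIN(credits) FROM courses

Execution result:
3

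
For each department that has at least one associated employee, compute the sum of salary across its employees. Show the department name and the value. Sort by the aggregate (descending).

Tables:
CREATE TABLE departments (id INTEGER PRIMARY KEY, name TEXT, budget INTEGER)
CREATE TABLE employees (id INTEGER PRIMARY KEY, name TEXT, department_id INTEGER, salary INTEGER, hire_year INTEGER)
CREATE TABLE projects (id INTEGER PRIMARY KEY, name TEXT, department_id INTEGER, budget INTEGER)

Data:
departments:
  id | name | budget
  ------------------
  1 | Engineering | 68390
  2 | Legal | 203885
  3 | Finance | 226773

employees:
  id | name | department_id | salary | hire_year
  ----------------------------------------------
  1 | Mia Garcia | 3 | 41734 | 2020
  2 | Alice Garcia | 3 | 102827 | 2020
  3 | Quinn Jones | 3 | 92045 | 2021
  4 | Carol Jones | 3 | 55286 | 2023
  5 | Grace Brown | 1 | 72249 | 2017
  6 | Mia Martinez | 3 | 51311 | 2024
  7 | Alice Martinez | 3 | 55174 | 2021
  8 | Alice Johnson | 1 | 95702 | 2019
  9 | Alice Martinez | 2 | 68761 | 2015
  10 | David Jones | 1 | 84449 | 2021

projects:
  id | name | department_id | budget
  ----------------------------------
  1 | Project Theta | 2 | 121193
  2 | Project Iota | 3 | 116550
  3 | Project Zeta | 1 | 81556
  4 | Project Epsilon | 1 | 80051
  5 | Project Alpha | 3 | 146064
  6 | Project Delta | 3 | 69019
SELECT p.name, SUM(c.salary) AS sum_salary FROM employees c JOIN departments p ON c.department_id = p.id GROUP BY p.id, p.name ORDER BY sum_salary DESC

Execution result:
name | sum_salary
Finance | 398377
Engineering | 252400
Legal | 68761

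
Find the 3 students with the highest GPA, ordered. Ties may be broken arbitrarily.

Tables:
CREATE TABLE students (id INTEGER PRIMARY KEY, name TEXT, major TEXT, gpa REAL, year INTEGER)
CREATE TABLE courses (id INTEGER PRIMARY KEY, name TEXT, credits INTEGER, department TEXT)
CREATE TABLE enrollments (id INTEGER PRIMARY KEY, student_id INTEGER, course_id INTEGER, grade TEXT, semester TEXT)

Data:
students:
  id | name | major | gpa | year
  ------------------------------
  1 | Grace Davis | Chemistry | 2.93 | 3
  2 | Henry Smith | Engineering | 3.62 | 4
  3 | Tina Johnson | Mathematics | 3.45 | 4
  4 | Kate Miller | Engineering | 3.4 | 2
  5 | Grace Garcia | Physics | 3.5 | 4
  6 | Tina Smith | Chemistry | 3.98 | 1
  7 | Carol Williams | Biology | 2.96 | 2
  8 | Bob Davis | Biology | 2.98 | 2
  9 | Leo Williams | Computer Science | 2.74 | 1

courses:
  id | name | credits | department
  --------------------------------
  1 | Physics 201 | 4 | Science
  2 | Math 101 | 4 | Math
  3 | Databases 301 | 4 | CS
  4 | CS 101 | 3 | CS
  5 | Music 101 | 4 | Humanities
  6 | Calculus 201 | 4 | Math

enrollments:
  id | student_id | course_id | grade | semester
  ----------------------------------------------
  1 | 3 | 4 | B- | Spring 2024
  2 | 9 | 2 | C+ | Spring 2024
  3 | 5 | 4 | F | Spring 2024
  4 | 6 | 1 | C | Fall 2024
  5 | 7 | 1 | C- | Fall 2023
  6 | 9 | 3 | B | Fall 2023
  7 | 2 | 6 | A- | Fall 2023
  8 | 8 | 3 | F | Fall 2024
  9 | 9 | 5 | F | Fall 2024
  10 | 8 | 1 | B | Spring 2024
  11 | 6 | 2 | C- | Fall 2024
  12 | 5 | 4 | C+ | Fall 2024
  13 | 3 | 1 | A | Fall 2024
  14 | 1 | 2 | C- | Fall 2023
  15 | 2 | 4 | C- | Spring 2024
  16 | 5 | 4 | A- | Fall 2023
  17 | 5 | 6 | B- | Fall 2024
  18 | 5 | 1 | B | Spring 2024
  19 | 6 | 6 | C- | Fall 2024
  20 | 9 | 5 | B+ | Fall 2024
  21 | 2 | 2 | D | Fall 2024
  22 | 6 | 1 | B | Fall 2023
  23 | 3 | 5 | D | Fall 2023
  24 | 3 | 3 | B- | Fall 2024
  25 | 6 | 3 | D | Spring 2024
SELECT name, gpa FROM students ORDER BY gpa DESC LIMIT 3

Execution result:
name | gpa
Tina Smith | 3.98
Henry Smith | 3.62
Grace Garcia | 3.50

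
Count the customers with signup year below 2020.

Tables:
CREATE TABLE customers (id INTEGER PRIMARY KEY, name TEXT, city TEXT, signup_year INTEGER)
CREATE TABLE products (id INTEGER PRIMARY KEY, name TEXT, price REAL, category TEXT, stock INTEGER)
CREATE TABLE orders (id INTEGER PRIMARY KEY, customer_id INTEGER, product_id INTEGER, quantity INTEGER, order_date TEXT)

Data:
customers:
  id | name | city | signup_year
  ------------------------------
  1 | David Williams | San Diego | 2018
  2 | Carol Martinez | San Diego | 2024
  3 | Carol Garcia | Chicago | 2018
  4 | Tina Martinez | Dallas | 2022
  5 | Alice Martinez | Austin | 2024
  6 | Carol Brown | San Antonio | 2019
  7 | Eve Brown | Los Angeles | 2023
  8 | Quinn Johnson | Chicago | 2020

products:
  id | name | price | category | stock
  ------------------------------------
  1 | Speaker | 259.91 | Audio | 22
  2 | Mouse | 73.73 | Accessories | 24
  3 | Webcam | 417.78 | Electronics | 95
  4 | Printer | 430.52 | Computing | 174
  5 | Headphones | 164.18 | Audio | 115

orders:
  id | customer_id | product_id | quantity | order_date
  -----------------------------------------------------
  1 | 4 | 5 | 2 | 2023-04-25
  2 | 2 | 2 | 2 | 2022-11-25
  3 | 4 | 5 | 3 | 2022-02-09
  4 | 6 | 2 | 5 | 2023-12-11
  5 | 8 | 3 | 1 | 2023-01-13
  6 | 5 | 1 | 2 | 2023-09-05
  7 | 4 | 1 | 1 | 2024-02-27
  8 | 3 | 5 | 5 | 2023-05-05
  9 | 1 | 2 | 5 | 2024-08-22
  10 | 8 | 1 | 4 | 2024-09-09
SELECT COUNT(*) FROM customers WHERE signup_year < 2020

Execution result:
3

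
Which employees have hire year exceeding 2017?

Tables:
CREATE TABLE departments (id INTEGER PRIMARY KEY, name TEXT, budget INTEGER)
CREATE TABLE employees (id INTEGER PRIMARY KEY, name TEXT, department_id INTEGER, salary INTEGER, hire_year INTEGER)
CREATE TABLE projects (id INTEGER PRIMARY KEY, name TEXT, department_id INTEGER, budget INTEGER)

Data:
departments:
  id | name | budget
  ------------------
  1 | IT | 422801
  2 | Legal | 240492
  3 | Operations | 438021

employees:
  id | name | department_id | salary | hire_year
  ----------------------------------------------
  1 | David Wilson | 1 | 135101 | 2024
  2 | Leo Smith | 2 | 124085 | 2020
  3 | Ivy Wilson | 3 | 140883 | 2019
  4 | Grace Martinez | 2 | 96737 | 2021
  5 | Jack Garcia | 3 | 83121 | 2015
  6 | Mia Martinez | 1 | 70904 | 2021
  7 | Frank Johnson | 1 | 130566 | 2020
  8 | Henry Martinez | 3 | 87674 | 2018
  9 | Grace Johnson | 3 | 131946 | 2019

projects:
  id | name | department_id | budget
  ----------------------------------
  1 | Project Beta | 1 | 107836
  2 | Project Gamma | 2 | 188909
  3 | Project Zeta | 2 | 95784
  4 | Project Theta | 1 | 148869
SELECT name, hire_year FROM employees WHERE hire_year > 2017

Execution result:
name | hire_year
David Wilson | 2024
Leo Smith | 2020
Ivy Wilson | 2019
Grace Martinez | 2021
Mia Martinez | 2021
Frank Johnson | 2020
Henry Martinez | 2018
Grace Johnson | 2019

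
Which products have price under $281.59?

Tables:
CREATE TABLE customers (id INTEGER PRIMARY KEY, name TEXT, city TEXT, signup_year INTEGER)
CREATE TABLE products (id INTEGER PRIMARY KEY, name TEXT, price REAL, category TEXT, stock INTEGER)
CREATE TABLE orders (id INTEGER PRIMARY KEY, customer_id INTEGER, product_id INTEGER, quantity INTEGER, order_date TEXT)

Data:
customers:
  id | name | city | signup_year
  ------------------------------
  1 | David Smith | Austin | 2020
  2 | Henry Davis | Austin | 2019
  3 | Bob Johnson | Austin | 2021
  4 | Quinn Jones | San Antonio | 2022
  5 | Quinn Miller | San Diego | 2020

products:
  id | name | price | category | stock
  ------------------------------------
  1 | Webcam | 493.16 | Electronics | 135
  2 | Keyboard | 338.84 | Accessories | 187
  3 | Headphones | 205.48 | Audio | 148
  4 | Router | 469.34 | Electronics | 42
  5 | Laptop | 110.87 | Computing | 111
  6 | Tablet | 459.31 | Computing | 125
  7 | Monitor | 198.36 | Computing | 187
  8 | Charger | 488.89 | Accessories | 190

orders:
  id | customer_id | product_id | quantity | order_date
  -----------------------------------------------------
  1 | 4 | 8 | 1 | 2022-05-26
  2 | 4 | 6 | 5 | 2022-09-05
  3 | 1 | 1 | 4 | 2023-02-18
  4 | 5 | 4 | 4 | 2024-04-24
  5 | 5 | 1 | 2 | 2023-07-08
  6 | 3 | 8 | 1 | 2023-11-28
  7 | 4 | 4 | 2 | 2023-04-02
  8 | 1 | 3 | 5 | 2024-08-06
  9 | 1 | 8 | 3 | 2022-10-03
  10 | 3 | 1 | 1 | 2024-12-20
SELECT name, price FROM products WHERE price < 281.59

Execution result:
name | price
Headphones | 205.48
Laptop | 110.87
Monitor | 198.36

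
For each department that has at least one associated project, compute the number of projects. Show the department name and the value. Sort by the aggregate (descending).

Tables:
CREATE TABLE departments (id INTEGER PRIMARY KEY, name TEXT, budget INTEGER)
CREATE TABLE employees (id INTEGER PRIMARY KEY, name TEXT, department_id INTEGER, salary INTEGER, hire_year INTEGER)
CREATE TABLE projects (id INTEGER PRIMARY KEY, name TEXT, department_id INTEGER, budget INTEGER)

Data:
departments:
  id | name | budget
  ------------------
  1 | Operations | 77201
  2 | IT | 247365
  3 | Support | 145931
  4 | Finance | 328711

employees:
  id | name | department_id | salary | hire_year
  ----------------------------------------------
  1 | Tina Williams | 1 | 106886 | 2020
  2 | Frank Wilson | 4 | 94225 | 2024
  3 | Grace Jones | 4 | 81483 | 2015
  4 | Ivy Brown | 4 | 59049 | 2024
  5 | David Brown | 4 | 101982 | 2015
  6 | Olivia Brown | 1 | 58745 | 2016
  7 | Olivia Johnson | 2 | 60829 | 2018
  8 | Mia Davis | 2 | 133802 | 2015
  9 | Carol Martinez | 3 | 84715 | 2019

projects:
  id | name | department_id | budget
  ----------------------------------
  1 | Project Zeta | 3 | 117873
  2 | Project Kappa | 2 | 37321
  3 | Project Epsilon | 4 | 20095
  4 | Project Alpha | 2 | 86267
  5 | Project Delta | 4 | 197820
SELECT p.name, COUNT(*) AS n FROM projects c JOIN departments p ON c.department_id = p.id GROUP BY p.id, p.name ORDER BY n DESC

Execution result:
name | n
IT | 2
Finance | 2
Support | 1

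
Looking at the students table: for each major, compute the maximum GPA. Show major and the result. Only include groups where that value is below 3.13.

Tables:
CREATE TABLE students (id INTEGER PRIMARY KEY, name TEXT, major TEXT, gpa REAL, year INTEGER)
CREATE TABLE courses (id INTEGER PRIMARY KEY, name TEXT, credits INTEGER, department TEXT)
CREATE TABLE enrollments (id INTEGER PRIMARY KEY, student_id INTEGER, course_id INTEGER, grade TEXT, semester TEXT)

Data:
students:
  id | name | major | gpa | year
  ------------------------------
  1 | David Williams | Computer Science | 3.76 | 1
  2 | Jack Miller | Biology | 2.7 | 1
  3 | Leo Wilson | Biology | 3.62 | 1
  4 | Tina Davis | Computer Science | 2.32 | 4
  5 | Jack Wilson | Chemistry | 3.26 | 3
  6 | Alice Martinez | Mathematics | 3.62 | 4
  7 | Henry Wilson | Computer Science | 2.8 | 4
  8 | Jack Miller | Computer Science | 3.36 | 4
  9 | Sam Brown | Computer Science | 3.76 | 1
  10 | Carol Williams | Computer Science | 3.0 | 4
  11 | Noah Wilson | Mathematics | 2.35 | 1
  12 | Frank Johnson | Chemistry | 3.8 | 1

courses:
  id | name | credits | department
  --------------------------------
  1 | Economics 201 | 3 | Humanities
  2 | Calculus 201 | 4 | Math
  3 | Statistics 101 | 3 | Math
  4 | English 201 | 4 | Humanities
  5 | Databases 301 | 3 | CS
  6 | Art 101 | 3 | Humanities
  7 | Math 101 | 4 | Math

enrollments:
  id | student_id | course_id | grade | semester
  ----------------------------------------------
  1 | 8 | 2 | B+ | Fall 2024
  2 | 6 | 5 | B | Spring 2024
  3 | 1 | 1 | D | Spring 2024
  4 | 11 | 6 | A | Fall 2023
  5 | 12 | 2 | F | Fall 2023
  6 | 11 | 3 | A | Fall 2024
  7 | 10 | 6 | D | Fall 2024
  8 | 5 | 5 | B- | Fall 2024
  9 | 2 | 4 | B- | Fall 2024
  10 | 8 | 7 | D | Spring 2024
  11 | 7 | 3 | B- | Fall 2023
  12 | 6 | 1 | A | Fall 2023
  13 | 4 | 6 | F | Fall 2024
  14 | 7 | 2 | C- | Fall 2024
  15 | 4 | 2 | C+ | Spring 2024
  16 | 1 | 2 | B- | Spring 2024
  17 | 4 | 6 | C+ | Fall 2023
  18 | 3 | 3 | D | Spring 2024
SELECT major, MAX(gpa) AS max_gpa FROM students GROUP BY major HAVING MAX(gpa) < 3.13

Execution result:
(no rows)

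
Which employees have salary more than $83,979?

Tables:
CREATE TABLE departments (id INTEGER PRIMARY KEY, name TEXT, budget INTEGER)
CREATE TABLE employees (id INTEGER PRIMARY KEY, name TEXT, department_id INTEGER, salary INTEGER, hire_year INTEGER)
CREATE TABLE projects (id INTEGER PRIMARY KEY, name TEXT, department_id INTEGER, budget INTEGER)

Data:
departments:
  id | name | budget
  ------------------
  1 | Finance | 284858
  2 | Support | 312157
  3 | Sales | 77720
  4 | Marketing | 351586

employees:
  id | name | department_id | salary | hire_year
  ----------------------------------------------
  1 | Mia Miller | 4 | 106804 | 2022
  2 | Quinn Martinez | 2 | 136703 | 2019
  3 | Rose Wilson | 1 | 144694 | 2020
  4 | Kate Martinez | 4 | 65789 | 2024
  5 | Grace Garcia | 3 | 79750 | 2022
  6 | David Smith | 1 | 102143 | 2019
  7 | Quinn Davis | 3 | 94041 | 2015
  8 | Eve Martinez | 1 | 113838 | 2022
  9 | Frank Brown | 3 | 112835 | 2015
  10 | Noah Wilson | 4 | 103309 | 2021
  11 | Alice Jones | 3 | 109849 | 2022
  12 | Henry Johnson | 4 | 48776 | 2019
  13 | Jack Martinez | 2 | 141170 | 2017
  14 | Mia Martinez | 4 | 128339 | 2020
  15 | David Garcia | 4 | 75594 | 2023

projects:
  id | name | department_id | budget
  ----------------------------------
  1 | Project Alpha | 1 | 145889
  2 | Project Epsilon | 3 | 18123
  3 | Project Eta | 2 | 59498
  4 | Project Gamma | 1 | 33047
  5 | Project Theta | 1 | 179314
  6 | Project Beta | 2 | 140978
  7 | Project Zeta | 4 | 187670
SELECT name, salary FROM employees WHERE salary > 83979

Execution result:
name | salary
Mia Miller | 106804
Quinn Martinez | 136703
Rose Wilson | 144694
David Smith | 102143
Quinn Davis | 94041
Eve Martinez | 113838
Frank Brown | 112835
Noah Wilson | 103309
Alice Jones | 109849
Jack Martinez | 141170
Mia Martinez | 128339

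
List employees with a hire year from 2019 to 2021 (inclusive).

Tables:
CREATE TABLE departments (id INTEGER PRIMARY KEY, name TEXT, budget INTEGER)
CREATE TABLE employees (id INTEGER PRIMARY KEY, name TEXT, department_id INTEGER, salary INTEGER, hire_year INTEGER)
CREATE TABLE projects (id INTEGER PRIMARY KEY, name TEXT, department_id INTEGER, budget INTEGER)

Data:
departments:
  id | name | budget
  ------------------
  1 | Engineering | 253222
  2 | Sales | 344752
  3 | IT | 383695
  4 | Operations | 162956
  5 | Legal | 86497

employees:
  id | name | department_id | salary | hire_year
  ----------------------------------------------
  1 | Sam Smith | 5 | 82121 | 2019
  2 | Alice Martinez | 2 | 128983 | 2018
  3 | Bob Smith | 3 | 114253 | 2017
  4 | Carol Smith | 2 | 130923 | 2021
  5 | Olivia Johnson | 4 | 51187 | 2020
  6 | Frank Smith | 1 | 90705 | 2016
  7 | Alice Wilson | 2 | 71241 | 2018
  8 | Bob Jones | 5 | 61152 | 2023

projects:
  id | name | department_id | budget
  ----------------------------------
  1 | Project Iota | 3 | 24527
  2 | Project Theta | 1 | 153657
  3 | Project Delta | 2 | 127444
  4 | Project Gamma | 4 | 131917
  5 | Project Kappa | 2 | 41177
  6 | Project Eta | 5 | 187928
SELECT name, hire_year FROM employees WHERE hire_year BETWEEN 2019 AND 2021

Execution result:
name | hire_year
Sam Smith | 2019
Carol Smith | 2021
Olivia Johnson | 2020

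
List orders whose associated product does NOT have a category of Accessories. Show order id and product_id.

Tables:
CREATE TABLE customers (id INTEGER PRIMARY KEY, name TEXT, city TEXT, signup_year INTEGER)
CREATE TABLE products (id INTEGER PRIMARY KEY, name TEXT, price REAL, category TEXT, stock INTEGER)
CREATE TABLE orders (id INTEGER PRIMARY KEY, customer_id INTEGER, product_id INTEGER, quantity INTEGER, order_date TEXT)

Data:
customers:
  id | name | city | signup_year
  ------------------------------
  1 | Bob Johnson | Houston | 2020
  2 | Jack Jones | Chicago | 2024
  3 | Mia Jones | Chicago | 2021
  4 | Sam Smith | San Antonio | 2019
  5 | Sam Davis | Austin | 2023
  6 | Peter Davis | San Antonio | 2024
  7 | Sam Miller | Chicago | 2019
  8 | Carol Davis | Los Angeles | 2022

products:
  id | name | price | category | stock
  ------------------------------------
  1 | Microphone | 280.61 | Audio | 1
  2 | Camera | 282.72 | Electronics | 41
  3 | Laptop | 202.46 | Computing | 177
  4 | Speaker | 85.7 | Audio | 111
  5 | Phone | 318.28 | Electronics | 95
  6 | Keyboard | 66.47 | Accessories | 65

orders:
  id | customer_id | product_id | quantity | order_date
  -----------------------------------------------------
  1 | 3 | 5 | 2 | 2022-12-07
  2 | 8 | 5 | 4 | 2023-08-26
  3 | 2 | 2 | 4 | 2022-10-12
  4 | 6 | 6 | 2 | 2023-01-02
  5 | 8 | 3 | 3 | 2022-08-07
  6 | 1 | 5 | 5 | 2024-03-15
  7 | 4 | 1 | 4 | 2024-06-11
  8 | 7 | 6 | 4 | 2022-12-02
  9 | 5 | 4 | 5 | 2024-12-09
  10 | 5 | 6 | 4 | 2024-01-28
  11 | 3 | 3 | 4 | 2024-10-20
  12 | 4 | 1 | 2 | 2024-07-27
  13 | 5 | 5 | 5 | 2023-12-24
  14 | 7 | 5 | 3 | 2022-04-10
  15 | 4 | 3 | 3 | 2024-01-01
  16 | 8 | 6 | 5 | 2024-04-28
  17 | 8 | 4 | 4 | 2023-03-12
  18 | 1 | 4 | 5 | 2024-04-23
SELECT id, product_id FROM orders WHERE product_id NOT IN (SELECT id FROM products WHERE category = 'Accessories')

Execution result:
id | product_id
1 | 5
2 | 5
3 | 2
5 | 3
6 | 5
7 | 1
9 | 4
11 | 3
12 | 1
13 | 5
14 | 5
15 | 3
17 | 4
18 | 4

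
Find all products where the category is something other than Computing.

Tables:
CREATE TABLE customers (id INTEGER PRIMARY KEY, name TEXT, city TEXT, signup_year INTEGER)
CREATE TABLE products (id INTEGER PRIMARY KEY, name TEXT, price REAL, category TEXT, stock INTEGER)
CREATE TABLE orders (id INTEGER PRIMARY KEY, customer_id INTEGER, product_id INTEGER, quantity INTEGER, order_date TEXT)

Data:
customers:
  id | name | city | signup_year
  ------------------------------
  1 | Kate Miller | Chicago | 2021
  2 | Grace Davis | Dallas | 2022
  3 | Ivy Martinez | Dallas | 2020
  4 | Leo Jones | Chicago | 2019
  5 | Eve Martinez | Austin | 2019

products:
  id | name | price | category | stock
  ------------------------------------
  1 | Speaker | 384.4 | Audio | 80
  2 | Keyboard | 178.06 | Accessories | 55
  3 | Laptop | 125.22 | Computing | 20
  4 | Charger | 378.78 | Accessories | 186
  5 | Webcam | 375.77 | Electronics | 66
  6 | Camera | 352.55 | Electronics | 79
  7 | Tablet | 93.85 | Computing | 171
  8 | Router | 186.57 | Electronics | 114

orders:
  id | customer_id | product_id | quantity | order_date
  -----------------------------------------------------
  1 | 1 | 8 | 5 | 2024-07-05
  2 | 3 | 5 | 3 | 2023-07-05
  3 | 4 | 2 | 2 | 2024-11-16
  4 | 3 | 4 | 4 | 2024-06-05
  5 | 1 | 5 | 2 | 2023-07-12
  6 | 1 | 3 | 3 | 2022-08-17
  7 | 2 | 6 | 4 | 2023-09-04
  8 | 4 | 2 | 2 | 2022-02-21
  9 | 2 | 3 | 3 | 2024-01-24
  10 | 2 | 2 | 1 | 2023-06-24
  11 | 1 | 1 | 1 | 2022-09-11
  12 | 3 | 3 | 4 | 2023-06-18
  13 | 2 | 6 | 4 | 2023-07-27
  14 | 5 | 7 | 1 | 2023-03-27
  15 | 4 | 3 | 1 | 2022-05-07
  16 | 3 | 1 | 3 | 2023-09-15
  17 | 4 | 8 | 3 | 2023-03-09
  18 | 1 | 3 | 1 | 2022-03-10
SELECT name, category FROM products WHERE category <> 'Computing'

Execution result:
name | category
Speaker | Audio
Keyboard | Accessories
Charger | Accessories
Webcam | Electronics
Camera | Electronics
Router | Electronics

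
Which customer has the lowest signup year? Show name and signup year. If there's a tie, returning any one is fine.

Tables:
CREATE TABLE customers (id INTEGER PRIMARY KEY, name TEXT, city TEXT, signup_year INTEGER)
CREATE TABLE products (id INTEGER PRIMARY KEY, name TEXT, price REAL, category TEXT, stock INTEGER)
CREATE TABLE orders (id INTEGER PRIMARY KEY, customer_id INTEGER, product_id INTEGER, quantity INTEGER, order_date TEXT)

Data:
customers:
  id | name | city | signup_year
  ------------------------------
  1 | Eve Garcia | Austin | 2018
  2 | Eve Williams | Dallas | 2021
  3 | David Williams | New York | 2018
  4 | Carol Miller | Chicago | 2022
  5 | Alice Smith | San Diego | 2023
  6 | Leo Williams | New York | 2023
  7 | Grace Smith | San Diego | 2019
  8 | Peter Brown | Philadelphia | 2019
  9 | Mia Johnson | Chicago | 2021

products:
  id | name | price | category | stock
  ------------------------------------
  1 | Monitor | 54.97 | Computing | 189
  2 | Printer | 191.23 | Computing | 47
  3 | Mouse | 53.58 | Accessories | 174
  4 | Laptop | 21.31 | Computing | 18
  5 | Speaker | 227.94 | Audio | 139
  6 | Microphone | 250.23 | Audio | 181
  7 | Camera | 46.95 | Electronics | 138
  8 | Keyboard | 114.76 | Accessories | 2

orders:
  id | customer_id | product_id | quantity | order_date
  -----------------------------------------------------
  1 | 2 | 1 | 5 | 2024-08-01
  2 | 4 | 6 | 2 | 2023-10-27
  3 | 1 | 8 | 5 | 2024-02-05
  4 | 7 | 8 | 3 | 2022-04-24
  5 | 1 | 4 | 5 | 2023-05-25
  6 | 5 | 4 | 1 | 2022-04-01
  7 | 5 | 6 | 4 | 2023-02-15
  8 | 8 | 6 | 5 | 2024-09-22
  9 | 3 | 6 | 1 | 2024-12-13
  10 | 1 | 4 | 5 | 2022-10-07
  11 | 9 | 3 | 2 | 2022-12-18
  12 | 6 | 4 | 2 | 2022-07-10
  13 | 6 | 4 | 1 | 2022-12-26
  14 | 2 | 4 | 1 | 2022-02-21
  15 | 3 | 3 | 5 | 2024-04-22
SELECT name, signup_year FROM customers ORDER BY signup_year ASC LIMIT 1

Execution result:
name | signup_year
Eve Garcia | 2018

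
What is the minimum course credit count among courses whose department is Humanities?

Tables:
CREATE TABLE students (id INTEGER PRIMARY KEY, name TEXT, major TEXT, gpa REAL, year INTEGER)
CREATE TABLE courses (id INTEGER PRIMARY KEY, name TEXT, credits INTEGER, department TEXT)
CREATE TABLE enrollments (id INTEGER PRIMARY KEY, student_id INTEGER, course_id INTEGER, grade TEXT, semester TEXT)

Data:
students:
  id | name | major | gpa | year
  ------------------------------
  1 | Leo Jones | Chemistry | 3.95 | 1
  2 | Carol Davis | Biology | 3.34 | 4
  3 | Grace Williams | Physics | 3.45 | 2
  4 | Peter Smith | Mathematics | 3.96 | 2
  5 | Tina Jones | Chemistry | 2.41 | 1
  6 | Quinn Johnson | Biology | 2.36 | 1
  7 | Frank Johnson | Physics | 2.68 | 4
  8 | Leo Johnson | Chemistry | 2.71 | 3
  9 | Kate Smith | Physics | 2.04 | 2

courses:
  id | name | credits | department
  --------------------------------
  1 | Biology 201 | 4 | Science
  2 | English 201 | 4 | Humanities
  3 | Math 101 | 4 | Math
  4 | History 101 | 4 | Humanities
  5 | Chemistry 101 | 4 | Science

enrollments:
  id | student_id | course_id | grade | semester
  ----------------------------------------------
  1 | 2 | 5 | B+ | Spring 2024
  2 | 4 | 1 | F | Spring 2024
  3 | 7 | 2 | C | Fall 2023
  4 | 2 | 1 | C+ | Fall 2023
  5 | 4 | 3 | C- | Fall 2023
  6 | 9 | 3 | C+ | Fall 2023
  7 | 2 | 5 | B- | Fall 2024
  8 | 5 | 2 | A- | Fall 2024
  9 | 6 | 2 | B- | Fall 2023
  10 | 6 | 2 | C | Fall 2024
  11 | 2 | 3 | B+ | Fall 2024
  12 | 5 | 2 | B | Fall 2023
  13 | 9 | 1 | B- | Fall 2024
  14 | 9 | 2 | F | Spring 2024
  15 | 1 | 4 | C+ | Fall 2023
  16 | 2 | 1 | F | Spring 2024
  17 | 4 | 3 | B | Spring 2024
SELECT MIN(credits) FROM courses WHERE department = 'Humanities'

Execution result:
4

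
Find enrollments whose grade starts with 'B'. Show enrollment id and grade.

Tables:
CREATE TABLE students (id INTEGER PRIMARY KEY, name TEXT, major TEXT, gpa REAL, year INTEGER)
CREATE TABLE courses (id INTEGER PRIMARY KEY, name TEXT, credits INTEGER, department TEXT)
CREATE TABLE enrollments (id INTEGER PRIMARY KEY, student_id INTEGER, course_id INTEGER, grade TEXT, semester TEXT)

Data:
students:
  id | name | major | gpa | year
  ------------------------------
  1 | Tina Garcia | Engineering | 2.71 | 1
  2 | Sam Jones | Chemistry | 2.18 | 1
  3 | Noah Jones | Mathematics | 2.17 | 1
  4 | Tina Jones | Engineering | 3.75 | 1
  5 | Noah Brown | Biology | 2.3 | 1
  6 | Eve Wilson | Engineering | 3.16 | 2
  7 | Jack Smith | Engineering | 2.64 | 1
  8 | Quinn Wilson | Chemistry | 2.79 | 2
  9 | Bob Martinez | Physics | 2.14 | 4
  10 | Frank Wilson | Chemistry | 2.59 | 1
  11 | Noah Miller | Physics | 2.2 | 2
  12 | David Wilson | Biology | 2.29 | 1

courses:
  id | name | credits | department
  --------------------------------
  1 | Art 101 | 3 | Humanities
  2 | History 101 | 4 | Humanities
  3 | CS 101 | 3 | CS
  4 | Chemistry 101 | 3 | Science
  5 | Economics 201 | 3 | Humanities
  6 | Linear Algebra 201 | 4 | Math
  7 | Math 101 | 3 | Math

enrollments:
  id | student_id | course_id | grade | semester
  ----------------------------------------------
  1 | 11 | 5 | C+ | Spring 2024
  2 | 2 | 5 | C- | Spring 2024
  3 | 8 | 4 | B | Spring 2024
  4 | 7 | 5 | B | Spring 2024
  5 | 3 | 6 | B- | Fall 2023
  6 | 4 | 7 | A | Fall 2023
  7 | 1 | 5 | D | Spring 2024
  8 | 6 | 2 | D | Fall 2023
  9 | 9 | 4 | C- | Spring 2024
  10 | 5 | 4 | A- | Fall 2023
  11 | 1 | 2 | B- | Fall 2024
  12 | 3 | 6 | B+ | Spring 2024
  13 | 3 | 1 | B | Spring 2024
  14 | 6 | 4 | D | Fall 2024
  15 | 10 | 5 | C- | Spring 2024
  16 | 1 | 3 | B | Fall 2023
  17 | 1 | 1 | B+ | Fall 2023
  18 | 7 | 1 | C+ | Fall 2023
SELECT id, grade FROM enrollments WHERE grade LIKE 'B%'

Execution result:
id | grade
3 | B
4 | B
5 | B-
11 | B-
12 | B+
13 | B
16 | B
17 | B+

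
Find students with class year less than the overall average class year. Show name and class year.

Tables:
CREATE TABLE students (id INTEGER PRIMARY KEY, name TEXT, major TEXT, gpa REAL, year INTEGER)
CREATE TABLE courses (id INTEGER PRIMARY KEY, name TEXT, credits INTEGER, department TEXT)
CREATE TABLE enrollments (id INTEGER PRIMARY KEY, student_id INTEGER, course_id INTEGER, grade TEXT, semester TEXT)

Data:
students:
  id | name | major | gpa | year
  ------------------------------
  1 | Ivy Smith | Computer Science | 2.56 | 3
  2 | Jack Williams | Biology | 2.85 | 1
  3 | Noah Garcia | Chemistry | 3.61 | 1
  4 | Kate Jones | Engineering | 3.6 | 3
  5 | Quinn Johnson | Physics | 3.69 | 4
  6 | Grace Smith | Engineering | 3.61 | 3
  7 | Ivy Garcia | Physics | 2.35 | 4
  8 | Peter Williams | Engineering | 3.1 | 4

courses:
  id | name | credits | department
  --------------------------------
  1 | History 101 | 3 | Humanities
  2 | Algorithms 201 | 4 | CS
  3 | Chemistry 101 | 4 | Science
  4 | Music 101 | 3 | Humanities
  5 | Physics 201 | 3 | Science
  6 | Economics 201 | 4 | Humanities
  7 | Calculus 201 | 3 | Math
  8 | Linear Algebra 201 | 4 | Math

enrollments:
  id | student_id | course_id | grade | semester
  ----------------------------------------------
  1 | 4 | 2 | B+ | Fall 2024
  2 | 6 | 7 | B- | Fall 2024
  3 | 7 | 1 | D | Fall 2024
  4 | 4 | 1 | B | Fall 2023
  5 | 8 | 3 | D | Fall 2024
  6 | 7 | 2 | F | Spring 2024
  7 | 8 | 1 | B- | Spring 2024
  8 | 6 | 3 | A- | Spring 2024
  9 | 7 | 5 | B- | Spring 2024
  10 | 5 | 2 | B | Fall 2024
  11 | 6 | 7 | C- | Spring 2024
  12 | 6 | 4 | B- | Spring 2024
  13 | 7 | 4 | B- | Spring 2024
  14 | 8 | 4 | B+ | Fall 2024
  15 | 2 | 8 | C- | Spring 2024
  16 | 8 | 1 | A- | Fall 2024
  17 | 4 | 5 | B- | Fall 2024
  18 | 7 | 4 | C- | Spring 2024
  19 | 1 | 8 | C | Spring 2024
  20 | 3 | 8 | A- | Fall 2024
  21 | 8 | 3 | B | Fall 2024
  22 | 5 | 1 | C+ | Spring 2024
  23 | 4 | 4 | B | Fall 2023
SELECT name, year FROM students WHERE year < (SELECT AVG(year) FROM students)

Execution result:
name | year
Jack Williams | 1
Noah Garcia | 1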